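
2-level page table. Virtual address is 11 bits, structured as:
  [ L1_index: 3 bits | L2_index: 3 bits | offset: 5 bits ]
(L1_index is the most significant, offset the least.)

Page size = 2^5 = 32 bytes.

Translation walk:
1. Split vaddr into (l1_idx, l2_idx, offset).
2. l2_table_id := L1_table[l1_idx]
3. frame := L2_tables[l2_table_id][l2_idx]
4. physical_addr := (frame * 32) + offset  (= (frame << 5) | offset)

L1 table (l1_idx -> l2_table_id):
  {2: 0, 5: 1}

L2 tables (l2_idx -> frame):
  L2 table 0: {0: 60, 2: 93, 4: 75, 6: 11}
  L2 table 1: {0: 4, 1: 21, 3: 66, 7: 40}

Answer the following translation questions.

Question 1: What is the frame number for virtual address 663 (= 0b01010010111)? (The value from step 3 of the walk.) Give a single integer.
Answer: 75

Derivation:
vaddr = 663: l1_idx=2, l2_idx=4
L1[2] = 0; L2[0][4] = 75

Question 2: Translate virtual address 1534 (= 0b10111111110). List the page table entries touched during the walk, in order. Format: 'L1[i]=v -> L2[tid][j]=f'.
vaddr = 1534 = 0b10111111110
Split: l1_idx=5, l2_idx=7, offset=30

Answer: L1[5]=1 -> L2[1][7]=40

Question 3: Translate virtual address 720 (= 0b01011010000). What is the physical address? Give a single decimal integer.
Answer: 368

Derivation:
vaddr = 720 = 0b01011010000
Split: l1_idx=2, l2_idx=6, offset=16
L1[2] = 0
L2[0][6] = 11
paddr = 11 * 32 + 16 = 368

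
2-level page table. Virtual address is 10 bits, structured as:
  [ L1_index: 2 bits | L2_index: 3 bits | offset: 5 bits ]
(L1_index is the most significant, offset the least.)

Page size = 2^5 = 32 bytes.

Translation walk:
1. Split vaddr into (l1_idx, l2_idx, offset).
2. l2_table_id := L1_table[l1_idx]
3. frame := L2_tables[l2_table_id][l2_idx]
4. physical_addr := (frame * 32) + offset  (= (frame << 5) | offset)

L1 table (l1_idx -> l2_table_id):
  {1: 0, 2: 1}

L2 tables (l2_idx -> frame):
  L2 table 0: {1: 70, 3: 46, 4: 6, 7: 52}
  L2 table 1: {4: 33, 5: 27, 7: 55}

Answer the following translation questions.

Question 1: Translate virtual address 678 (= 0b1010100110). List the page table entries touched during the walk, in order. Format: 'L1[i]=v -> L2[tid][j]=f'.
Answer: L1[2]=1 -> L2[1][5]=27

Derivation:
vaddr = 678 = 0b1010100110
Split: l1_idx=2, l2_idx=5, offset=6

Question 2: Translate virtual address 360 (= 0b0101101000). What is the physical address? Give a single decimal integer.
vaddr = 360 = 0b0101101000
Split: l1_idx=1, l2_idx=3, offset=8
L1[1] = 0
L2[0][3] = 46
paddr = 46 * 32 + 8 = 1480

Answer: 1480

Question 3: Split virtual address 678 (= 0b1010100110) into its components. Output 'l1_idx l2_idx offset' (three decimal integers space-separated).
vaddr = 678 = 0b1010100110
  top 2 bits -> l1_idx = 2
  next 3 bits -> l2_idx = 5
  bottom 5 bits -> offset = 6

Answer: 2 5 6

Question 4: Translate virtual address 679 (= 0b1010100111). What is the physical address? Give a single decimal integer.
Answer: 871

Derivation:
vaddr = 679 = 0b1010100111
Split: l1_idx=2, l2_idx=5, offset=7
L1[2] = 1
L2[1][5] = 27
paddr = 27 * 32 + 7 = 871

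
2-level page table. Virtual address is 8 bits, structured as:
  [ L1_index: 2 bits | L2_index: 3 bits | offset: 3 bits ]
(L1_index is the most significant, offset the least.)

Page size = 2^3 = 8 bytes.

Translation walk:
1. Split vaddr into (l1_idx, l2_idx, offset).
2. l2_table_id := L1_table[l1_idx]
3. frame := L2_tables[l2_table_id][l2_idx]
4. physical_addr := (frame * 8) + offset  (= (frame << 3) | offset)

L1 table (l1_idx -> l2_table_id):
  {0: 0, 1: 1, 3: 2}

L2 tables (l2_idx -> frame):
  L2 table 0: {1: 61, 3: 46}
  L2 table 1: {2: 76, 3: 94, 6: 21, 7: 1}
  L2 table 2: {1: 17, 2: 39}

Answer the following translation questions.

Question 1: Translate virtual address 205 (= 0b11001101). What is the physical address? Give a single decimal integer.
vaddr = 205 = 0b11001101
Split: l1_idx=3, l2_idx=1, offset=5
L1[3] = 2
L2[2][1] = 17
paddr = 17 * 8 + 5 = 141

Answer: 141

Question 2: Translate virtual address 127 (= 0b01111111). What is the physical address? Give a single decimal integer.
Answer: 15

Derivation:
vaddr = 127 = 0b01111111
Split: l1_idx=1, l2_idx=7, offset=7
L1[1] = 1
L2[1][7] = 1
paddr = 1 * 8 + 7 = 15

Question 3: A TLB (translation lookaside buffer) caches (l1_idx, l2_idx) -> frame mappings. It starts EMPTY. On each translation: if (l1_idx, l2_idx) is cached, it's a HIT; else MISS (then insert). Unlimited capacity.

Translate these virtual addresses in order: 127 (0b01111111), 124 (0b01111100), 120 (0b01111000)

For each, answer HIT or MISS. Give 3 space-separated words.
vaddr=127: (1,7) not in TLB -> MISS, insert
vaddr=124: (1,7) in TLB -> HIT
vaddr=120: (1,7) in TLB -> HIT

Answer: MISS HIT HIT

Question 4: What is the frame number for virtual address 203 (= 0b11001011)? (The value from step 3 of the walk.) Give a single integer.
vaddr = 203: l1_idx=3, l2_idx=1
L1[3] = 2; L2[2][1] = 17

Answer: 17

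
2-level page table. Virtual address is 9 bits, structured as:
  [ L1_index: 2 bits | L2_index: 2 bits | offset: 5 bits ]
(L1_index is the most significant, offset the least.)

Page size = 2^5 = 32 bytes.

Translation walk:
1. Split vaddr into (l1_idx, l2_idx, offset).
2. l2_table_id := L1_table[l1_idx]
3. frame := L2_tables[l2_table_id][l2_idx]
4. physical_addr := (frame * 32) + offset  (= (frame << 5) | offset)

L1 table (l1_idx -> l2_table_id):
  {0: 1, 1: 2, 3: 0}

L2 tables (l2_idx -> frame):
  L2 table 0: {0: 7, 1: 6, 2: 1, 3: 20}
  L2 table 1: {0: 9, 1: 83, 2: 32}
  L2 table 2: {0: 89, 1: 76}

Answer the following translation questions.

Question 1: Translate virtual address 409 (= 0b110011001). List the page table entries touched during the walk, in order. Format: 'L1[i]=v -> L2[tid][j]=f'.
Answer: L1[3]=0 -> L2[0][0]=7

Derivation:
vaddr = 409 = 0b110011001
Split: l1_idx=3, l2_idx=0, offset=25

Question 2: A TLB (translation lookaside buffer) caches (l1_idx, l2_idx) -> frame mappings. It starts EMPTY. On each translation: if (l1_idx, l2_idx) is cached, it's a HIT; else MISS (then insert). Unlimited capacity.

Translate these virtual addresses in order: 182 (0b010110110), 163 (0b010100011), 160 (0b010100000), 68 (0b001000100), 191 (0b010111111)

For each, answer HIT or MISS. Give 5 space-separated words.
vaddr=182: (1,1) not in TLB -> MISS, insert
vaddr=163: (1,1) in TLB -> HIT
vaddr=160: (1,1) in TLB -> HIT
vaddr=68: (0,2) not in TLB -> MISS, insert
vaddr=191: (1,1) in TLB -> HIT

Answer: MISS HIT HIT MISS HIT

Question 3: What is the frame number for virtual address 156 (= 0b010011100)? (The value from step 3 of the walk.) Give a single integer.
Answer: 89

Derivation:
vaddr = 156: l1_idx=1, l2_idx=0
L1[1] = 2; L2[2][0] = 89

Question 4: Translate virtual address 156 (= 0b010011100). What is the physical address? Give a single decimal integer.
vaddr = 156 = 0b010011100
Split: l1_idx=1, l2_idx=0, offset=28
L1[1] = 2
L2[2][0] = 89
paddr = 89 * 32 + 28 = 2876

Answer: 2876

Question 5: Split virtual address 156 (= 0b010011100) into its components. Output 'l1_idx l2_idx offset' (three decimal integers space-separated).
Answer: 1 0 28

Derivation:
vaddr = 156 = 0b010011100
  top 2 bits -> l1_idx = 1
  next 2 bits -> l2_idx = 0
  bottom 5 bits -> offset = 28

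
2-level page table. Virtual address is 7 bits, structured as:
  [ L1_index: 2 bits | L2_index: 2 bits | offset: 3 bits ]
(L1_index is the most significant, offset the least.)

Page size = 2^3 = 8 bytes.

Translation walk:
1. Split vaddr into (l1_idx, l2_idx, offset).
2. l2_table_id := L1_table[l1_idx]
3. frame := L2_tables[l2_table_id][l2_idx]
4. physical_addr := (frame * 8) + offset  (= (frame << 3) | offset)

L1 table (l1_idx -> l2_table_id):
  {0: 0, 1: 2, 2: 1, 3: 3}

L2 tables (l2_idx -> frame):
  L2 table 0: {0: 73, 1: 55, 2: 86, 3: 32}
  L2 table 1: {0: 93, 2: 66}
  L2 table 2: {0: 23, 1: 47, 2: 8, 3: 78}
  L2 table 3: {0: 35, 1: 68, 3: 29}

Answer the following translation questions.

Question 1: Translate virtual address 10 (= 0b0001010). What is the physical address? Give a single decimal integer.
vaddr = 10 = 0b0001010
Split: l1_idx=0, l2_idx=1, offset=2
L1[0] = 0
L2[0][1] = 55
paddr = 55 * 8 + 2 = 442

Answer: 442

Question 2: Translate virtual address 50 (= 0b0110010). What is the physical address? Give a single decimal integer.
vaddr = 50 = 0b0110010
Split: l1_idx=1, l2_idx=2, offset=2
L1[1] = 2
L2[2][2] = 8
paddr = 8 * 8 + 2 = 66

Answer: 66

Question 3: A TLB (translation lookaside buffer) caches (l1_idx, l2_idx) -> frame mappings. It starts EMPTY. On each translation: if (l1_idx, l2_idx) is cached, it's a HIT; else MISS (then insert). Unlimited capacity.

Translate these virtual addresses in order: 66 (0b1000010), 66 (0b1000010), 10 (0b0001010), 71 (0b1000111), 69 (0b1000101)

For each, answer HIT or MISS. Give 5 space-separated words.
Answer: MISS HIT MISS HIT HIT

Derivation:
vaddr=66: (2,0) not in TLB -> MISS, insert
vaddr=66: (2,0) in TLB -> HIT
vaddr=10: (0,1) not in TLB -> MISS, insert
vaddr=71: (2,0) in TLB -> HIT
vaddr=69: (2,0) in TLB -> HIT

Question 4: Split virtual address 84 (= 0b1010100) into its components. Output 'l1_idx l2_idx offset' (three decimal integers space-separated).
vaddr = 84 = 0b1010100
  top 2 bits -> l1_idx = 2
  next 2 bits -> l2_idx = 2
  bottom 3 bits -> offset = 4

Answer: 2 2 4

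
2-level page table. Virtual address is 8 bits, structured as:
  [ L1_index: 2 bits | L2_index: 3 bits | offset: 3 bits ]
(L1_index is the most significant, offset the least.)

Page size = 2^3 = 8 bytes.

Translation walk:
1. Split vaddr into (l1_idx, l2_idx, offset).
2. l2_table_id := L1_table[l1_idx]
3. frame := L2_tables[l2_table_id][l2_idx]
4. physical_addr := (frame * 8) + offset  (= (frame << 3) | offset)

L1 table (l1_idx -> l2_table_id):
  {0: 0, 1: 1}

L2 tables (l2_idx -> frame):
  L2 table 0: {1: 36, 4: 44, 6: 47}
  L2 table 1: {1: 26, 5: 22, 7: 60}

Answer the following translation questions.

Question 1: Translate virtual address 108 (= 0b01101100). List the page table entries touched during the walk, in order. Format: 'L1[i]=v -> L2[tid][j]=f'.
Answer: L1[1]=1 -> L2[1][5]=22

Derivation:
vaddr = 108 = 0b01101100
Split: l1_idx=1, l2_idx=5, offset=4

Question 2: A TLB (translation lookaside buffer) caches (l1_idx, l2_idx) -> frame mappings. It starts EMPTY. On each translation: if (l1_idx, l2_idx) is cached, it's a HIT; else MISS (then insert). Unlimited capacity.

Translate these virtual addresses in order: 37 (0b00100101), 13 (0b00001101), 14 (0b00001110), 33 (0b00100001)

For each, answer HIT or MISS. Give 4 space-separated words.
vaddr=37: (0,4) not in TLB -> MISS, insert
vaddr=13: (0,1) not in TLB -> MISS, insert
vaddr=14: (0,1) in TLB -> HIT
vaddr=33: (0,4) in TLB -> HIT

Answer: MISS MISS HIT HIT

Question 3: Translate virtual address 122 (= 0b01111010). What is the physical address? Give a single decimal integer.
Answer: 482

Derivation:
vaddr = 122 = 0b01111010
Split: l1_idx=1, l2_idx=7, offset=2
L1[1] = 1
L2[1][7] = 60
paddr = 60 * 8 + 2 = 482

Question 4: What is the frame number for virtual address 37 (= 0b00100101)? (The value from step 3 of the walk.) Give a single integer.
Answer: 44

Derivation:
vaddr = 37: l1_idx=0, l2_idx=4
L1[0] = 0; L2[0][4] = 44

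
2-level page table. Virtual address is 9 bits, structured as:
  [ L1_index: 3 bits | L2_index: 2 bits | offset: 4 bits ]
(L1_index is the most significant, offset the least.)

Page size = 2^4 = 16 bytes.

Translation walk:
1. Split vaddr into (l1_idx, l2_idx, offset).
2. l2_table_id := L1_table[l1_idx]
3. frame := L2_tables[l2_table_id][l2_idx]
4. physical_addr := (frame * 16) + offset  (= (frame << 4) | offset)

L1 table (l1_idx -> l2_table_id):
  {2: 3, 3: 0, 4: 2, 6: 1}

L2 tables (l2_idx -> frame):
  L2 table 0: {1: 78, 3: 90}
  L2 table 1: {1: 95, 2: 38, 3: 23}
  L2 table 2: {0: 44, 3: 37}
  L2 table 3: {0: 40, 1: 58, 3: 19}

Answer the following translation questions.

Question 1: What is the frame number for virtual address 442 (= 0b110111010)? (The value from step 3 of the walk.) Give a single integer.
vaddr = 442: l1_idx=6, l2_idx=3
L1[6] = 1; L2[1][3] = 23

Answer: 23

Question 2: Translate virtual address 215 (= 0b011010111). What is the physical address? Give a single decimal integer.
vaddr = 215 = 0b011010111
Split: l1_idx=3, l2_idx=1, offset=7
L1[3] = 0
L2[0][1] = 78
paddr = 78 * 16 + 7 = 1255

Answer: 1255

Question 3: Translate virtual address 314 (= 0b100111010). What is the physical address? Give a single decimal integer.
Answer: 602

Derivation:
vaddr = 314 = 0b100111010
Split: l1_idx=4, l2_idx=3, offset=10
L1[4] = 2
L2[2][3] = 37
paddr = 37 * 16 + 10 = 602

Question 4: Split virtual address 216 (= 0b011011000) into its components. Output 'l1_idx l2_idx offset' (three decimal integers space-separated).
Answer: 3 1 8

Derivation:
vaddr = 216 = 0b011011000
  top 3 bits -> l1_idx = 3
  next 2 bits -> l2_idx = 1
  bottom 4 bits -> offset = 8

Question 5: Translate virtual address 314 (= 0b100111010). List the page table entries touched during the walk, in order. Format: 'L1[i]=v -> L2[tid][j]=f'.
vaddr = 314 = 0b100111010
Split: l1_idx=4, l2_idx=3, offset=10

Answer: L1[4]=2 -> L2[2][3]=37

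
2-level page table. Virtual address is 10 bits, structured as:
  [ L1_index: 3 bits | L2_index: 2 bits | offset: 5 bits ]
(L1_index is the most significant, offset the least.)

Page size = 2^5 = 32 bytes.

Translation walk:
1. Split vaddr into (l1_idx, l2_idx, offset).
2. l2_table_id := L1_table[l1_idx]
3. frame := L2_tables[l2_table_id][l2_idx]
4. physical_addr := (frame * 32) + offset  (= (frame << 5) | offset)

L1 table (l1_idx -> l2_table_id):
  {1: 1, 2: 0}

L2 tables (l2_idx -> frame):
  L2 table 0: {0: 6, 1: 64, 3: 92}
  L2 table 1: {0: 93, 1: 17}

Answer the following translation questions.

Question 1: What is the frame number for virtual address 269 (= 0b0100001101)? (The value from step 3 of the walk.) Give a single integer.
Answer: 6

Derivation:
vaddr = 269: l1_idx=2, l2_idx=0
L1[2] = 0; L2[0][0] = 6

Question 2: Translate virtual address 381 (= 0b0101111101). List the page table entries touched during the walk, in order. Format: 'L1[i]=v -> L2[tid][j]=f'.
Answer: L1[2]=0 -> L2[0][3]=92

Derivation:
vaddr = 381 = 0b0101111101
Split: l1_idx=2, l2_idx=3, offset=29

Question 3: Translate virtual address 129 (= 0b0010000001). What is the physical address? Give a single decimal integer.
Answer: 2977

Derivation:
vaddr = 129 = 0b0010000001
Split: l1_idx=1, l2_idx=0, offset=1
L1[1] = 1
L2[1][0] = 93
paddr = 93 * 32 + 1 = 2977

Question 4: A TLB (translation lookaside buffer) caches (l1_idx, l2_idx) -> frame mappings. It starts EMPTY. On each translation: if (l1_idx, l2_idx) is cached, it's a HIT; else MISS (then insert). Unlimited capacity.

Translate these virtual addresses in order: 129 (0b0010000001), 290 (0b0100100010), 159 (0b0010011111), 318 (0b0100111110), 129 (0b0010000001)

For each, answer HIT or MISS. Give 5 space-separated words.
Answer: MISS MISS HIT HIT HIT

Derivation:
vaddr=129: (1,0) not in TLB -> MISS, insert
vaddr=290: (2,1) not in TLB -> MISS, insert
vaddr=159: (1,0) in TLB -> HIT
vaddr=318: (2,1) in TLB -> HIT
vaddr=129: (1,0) in TLB -> HIT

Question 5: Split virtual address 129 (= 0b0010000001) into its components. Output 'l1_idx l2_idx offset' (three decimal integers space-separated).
vaddr = 129 = 0b0010000001
  top 3 bits -> l1_idx = 1
  next 2 bits -> l2_idx = 0
  bottom 5 bits -> offset = 1

Answer: 1 0 1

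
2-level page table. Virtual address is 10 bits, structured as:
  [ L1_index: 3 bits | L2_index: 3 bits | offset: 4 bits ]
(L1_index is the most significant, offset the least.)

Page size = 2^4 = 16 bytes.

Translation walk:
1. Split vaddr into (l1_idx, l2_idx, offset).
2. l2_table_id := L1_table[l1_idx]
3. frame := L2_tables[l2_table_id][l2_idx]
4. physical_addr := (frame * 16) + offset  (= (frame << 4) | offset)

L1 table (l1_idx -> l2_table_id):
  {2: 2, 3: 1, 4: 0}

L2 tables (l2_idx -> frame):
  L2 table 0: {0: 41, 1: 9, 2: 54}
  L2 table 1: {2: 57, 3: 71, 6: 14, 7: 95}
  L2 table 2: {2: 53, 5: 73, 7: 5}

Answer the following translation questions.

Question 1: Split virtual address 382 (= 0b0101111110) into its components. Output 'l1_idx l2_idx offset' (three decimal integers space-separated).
vaddr = 382 = 0b0101111110
  top 3 bits -> l1_idx = 2
  next 3 bits -> l2_idx = 7
  bottom 4 bits -> offset = 14

Answer: 2 7 14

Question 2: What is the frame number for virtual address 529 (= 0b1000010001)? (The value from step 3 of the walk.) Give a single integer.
Answer: 9

Derivation:
vaddr = 529: l1_idx=4, l2_idx=1
L1[4] = 0; L2[0][1] = 9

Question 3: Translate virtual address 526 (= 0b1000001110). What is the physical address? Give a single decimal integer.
Answer: 670

Derivation:
vaddr = 526 = 0b1000001110
Split: l1_idx=4, l2_idx=0, offset=14
L1[4] = 0
L2[0][0] = 41
paddr = 41 * 16 + 14 = 670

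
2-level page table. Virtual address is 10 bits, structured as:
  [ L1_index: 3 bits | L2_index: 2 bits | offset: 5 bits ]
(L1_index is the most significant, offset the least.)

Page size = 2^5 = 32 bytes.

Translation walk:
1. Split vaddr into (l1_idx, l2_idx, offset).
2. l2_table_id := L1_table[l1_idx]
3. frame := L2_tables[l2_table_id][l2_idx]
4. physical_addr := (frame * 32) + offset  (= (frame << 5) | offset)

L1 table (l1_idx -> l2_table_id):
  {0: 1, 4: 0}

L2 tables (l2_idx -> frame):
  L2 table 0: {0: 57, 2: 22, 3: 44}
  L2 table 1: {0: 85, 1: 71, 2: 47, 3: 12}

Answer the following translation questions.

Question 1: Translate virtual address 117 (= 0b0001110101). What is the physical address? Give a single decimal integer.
vaddr = 117 = 0b0001110101
Split: l1_idx=0, l2_idx=3, offset=21
L1[0] = 1
L2[1][3] = 12
paddr = 12 * 32 + 21 = 405

Answer: 405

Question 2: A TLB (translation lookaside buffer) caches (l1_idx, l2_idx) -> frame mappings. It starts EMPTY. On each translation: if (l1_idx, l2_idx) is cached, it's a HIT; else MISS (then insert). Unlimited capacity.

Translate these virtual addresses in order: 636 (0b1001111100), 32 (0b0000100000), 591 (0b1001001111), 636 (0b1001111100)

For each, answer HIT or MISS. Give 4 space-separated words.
Answer: MISS MISS MISS HIT

Derivation:
vaddr=636: (4,3) not in TLB -> MISS, insert
vaddr=32: (0,1) not in TLB -> MISS, insert
vaddr=591: (4,2) not in TLB -> MISS, insert
vaddr=636: (4,3) in TLB -> HIT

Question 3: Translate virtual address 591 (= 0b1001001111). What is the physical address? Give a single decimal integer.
Answer: 719

Derivation:
vaddr = 591 = 0b1001001111
Split: l1_idx=4, l2_idx=2, offset=15
L1[4] = 0
L2[0][2] = 22
paddr = 22 * 32 + 15 = 719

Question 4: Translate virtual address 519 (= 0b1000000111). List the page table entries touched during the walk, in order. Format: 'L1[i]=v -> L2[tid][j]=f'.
Answer: L1[4]=0 -> L2[0][0]=57

Derivation:
vaddr = 519 = 0b1000000111
Split: l1_idx=4, l2_idx=0, offset=7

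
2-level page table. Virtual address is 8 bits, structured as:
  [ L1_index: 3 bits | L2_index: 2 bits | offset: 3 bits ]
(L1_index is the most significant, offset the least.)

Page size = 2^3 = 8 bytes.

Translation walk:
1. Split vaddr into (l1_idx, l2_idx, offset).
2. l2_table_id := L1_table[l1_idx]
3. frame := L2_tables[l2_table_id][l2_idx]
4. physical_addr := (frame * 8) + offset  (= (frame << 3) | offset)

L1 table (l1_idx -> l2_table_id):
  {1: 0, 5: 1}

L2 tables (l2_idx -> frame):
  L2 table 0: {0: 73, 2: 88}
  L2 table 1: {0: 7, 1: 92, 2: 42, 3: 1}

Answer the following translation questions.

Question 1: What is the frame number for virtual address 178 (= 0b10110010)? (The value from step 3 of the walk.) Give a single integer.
Answer: 42

Derivation:
vaddr = 178: l1_idx=5, l2_idx=2
L1[5] = 1; L2[1][2] = 42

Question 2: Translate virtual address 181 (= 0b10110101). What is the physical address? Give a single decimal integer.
vaddr = 181 = 0b10110101
Split: l1_idx=5, l2_idx=2, offset=5
L1[5] = 1
L2[1][2] = 42
paddr = 42 * 8 + 5 = 341

Answer: 341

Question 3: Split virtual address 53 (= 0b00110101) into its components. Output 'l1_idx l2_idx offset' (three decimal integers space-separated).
Answer: 1 2 5

Derivation:
vaddr = 53 = 0b00110101
  top 3 bits -> l1_idx = 1
  next 2 bits -> l2_idx = 2
  bottom 3 bits -> offset = 5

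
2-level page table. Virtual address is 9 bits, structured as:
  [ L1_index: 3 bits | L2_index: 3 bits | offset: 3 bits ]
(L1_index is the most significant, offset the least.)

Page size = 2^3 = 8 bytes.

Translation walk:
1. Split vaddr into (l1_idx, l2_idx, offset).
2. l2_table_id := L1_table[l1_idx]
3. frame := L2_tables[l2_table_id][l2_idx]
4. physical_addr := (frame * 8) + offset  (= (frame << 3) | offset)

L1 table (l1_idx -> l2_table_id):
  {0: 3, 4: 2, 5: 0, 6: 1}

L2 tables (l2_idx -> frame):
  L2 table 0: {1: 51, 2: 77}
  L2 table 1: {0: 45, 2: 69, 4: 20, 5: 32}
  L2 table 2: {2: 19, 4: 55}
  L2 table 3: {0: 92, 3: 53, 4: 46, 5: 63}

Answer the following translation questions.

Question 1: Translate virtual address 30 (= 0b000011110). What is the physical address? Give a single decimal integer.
vaddr = 30 = 0b000011110
Split: l1_idx=0, l2_idx=3, offset=6
L1[0] = 3
L2[3][3] = 53
paddr = 53 * 8 + 6 = 430

Answer: 430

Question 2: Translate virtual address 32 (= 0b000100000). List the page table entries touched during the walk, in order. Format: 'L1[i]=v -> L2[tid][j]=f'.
vaddr = 32 = 0b000100000
Split: l1_idx=0, l2_idx=4, offset=0

Answer: L1[0]=3 -> L2[3][4]=46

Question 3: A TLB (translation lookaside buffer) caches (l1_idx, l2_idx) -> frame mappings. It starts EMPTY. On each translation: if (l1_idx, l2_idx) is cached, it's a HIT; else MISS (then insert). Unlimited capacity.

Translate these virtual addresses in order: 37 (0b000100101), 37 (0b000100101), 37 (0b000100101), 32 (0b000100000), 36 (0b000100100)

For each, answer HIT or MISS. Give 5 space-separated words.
vaddr=37: (0,4) not in TLB -> MISS, insert
vaddr=37: (0,4) in TLB -> HIT
vaddr=37: (0,4) in TLB -> HIT
vaddr=32: (0,4) in TLB -> HIT
vaddr=36: (0,4) in TLB -> HIT

Answer: MISS HIT HIT HIT HIT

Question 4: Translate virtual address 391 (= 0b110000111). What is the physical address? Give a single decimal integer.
vaddr = 391 = 0b110000111
Split: l1_idx=6, l2_idx=0, offset=7
L1[6] = 1
L2[1][0] = 45
paddr = 45 * 8 + 7 = 367

Answer: 367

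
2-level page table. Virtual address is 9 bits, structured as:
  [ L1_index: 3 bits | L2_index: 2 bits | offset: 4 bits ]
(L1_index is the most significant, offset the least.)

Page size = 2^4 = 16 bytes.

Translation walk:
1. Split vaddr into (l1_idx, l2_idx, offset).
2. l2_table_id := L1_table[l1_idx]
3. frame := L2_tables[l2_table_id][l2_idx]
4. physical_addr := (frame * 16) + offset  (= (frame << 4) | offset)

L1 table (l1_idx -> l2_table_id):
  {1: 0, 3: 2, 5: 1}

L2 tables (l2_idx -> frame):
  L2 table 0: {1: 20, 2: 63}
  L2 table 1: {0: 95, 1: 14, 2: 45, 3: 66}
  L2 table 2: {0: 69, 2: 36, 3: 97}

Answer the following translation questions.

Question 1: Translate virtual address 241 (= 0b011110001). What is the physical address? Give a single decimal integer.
Answer: 1553

Derivation:
vaddr = 241 = 0b011110001
Split: l1_idx=3, l2_idx=3, offset=1
L1[3] = 2
L2[2][3] = 97
paddr = 97 * 16 + 1 = 1553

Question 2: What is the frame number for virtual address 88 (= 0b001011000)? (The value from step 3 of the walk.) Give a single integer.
Answer: 20

Derivation:
vaddr = 88: l1_idx=1, l2_idx=1
L1[1] = 0; L2[0][1] = 20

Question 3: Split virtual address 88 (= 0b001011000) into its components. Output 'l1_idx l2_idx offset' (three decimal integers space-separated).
Answer: 1 1 8

Derivation:
vaddr = 88 = 0b001011000
  top 3 bits -> l1_idx = 1
  next 2 bits -> l2_idx = 1
  bottom 4 bits -> offset = 8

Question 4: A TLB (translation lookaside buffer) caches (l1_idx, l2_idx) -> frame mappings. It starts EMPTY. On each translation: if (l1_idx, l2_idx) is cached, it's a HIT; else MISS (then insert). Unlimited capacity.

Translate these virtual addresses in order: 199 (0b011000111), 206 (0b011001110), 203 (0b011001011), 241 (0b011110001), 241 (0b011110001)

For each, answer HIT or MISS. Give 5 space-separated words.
Answer: MISS HIT HIT MISS HIT

Derivation:
vaddr=199: (3,0) not in TLB -> MISS, insert
vaddr=206: (3,0) in TLB -> HIT
vaddr=203: (3,0) in TLB -> HIT
vaddr=241: (3,3) not in TLB -> MISS, insert
vaddr=241: (3,3) in TLB -> HIT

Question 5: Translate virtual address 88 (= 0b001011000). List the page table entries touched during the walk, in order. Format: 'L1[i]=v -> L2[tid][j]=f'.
Answer: L1[1]=0 -> L2[0][1]=20

Derivation:
vaddr = 88 = 0b001011000
Split: l1_idx=1, l2_idx=1, offset=8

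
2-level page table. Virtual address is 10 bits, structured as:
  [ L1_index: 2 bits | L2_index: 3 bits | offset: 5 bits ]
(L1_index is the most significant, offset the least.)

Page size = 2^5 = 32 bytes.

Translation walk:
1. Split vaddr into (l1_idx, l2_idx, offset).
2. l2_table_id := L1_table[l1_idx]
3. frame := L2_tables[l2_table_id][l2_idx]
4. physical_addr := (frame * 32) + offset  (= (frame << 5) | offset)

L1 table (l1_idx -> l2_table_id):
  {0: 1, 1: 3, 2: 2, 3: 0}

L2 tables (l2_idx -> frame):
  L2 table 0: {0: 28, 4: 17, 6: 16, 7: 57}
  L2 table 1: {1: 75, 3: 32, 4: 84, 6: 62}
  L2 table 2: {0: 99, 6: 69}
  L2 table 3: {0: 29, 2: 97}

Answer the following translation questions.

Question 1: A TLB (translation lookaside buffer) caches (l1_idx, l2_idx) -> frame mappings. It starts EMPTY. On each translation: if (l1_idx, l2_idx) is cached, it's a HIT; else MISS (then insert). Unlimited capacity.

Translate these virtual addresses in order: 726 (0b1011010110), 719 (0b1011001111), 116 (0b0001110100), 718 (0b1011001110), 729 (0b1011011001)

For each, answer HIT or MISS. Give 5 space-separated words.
Answer: MISS HIT MISS HIT HIT

Derivation:
vaddr=726: (2,6) not in TLB -> MISS, insert
vaddr=719: (2,6) in TLB -> HIT
vaddr=116: (0,3) not in TLB -> MISS, insert
vaddr=718: (2,6) in TLB -> HIT
vaddr=729: (2,6) in TLB -> HIT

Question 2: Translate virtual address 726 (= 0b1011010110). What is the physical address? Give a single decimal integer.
Answer: 2230

Derivation:
vaddr = 726 = 0b1011010110
Split: l1_idx=2, l2_idx=6, offset=22
L1[2] = 2
L2[2][6] = 69
paddr = 69 * 32 + 22 = 2230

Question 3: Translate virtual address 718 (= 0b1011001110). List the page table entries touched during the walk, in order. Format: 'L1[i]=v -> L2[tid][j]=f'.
vaddr = 718 = 0b1011001110
Split: l1_idx=2, l2_idx=6, offset=14

Answer: L1[2]=2 -> L2[2][6]=69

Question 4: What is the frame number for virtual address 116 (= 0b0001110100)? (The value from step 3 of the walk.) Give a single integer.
vaddr = 116: l1_idx=0, l2_idx=3
L1[0] = 1; L2[1][3] = 32

Answer: 32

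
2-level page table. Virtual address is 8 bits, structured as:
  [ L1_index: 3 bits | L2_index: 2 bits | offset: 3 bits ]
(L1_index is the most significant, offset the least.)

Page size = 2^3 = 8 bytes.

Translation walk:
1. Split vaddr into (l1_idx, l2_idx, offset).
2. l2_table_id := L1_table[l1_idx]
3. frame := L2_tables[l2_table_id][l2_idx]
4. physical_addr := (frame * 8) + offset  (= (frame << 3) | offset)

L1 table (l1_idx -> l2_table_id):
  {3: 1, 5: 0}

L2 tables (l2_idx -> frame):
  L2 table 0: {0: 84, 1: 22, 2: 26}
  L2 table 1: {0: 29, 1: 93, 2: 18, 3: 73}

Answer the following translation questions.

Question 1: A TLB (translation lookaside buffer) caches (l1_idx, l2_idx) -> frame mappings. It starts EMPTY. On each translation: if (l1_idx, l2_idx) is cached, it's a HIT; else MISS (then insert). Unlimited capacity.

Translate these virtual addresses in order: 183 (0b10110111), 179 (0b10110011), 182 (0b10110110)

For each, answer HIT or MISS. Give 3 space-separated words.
vaddr=183: (5,2) not in TLB -> MISS, insert
vaddr=179: (5,2) in TLB -> HIT
vaddr=182: (5,2) in TLB -> HIT

Answer: MISS HIT HIT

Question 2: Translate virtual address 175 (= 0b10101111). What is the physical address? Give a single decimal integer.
Answer: 183

Derivation:
vaddr = 175 = 0b10101111
Split: l1_idx=5, l2_idx=1, offset=7
L1[5] = 0
L2[0][1] = 22
paddr = 22 * 8 + 7 = 183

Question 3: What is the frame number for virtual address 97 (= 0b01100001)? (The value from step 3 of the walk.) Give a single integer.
Answer: 29

Derivation:
vaddr = 97: l1_idx=3, l2_idx=0
L1[3] = 1; L2[1][0] = 29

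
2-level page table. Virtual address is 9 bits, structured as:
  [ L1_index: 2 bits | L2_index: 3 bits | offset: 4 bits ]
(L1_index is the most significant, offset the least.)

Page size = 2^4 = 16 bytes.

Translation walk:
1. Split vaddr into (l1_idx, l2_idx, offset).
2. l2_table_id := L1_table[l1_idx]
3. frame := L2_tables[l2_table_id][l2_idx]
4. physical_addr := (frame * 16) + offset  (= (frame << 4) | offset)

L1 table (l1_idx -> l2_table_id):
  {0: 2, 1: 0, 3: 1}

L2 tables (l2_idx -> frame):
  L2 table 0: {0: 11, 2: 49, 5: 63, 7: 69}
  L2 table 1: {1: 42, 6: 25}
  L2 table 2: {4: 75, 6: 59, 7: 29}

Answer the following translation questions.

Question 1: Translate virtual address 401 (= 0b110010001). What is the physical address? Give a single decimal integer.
Answer: 673

Derivation:
vaddr = 401 = 0b110010001
Split: l1_idx=3, l2_idx=1, offset=1
L1[3] = 1
L2[1][1] = 42
paddr = 42 * 16 + 1 = 673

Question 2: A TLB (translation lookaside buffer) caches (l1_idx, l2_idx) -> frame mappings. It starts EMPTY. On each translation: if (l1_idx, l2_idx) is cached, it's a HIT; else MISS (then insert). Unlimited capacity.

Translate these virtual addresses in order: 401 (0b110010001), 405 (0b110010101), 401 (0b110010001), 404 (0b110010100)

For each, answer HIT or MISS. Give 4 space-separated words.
vaddr=401: (3,1) not in TLB -> MISS, insert
vaddr=405: (3,1) in TLB -> HIT
vaddr=401: (3,1) in TLB -> HIT
vaddr=404: (3,1) in TLB -> HIT

Answer: MISS HIT HIT HIT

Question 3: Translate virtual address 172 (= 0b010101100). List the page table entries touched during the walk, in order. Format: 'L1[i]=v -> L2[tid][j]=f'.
Answer: L1[1]=0 -> L2[0][2]=49

Derivation:
vaddr = 172 = 0b010101100
Split: l1_idx=1, l2_idx=2, offset=12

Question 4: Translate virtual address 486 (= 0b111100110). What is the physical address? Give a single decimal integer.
Answer: 406

Derivation:
vaddr = 486 = 0b111100110
Split: l1_idx=3, l2_idx=6, offset=6
L1[3] = 1
L2[1][6] = 25
paddr = 25 * 16 + 6 = 406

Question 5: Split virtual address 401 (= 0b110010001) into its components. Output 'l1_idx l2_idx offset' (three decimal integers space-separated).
Answer: 3 1 1

Derivation:
vaddr = 401 = 0b110010001
  top 2 bits -> l1_idx = 3
  next 3 bits -> l2_idx = 1
  bottom 4 bits -> offset = 1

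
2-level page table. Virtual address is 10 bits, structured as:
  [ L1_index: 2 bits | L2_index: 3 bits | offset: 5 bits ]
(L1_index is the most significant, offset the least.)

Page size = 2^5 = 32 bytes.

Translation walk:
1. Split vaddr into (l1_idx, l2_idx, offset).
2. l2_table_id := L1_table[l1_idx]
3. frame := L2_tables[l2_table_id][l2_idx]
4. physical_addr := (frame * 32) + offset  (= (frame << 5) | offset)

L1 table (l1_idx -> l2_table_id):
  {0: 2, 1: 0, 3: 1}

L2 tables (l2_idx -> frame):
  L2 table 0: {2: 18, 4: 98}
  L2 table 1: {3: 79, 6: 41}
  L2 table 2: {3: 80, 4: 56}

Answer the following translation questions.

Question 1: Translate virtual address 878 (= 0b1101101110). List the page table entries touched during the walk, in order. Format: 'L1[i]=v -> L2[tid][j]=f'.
Answer: L1[3]=1 -> L2[1][3]=79

Derivation:
vaddr = 878 = 0b1101101110
Split: l1_idx=3, l2_idx=3, offset=14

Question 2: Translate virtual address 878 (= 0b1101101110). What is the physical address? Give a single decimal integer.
Answer: 2542

Derivation:
vaddr = 878 = 0b1101101110
Split: l1_idx=3, l2_idx=3, offset=14
L1[3] = 1
L2[1][3] = 79
paddr = 79 * 32 + 14 = 2542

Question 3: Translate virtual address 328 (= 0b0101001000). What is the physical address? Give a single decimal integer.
vaddr = 328 = 0b0101001000
Split: l1_idx=1, l2_idx=2, offset=8
L1[1] = 0
L2[0][2] = 18
paddr = 18 * 32 + 8 = 584

Answer: 584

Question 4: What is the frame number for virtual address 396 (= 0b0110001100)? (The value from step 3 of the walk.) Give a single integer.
Answer: 98

Derivation:
vaddr = 396: l1_idx=1, l2_idx=4
L1[1] = 0; L2[0][4] = 98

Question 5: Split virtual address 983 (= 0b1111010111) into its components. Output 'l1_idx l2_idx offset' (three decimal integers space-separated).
vaddr = 983 = 0b1111010111
  top 2 bits -> l1_idx = 3
  next 3 bits -> l2_idx = 6
  bottom 5 bits -> offset = 23

Answer: 3 6 23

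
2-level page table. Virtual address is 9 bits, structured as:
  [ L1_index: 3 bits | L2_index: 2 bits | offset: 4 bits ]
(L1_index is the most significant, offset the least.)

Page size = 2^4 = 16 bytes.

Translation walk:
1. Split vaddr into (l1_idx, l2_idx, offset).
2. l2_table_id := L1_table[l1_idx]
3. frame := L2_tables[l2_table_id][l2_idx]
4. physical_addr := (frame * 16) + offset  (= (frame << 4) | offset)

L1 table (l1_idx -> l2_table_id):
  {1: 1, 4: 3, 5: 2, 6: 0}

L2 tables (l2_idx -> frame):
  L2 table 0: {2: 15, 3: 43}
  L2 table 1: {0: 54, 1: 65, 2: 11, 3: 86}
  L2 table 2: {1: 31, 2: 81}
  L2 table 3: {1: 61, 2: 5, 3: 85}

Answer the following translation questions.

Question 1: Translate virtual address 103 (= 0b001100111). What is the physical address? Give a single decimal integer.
vaddr = 103 = 0b001100111
Split: l1_idx=1, l2_idx=2, offset=7
L1[1] = 1
L2[1][2] = 11
paddr = 11 * 16 + 7 = 183

Answer: 183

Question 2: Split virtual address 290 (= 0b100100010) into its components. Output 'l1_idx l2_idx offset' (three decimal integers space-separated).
vaddr = 290 = 0b100100010
  top 3 bits -> l1_idx = 4
  next 2 bits -> l2_idx = 2
  bottom 4 bits -> offset = 2

Answer: 4 2 2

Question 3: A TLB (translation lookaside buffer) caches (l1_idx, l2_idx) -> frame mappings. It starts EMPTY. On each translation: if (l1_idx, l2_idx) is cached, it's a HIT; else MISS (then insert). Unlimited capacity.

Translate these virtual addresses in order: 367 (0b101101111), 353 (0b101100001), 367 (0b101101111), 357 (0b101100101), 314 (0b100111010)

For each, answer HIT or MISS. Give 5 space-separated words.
Answer: MISS HIT HIT HIT MISS

Derivation:
vaddr=367: (5,2) not in TLB -> MISS, insert
vaddr=353: (5,2) in TLB -> HIT
vaddr=367: (5,2) in TLB -> HIT
vaddr=357: (5,2) in TLB -> HIT
vaddr=314: (4,3) not in TLB -> MISS, insert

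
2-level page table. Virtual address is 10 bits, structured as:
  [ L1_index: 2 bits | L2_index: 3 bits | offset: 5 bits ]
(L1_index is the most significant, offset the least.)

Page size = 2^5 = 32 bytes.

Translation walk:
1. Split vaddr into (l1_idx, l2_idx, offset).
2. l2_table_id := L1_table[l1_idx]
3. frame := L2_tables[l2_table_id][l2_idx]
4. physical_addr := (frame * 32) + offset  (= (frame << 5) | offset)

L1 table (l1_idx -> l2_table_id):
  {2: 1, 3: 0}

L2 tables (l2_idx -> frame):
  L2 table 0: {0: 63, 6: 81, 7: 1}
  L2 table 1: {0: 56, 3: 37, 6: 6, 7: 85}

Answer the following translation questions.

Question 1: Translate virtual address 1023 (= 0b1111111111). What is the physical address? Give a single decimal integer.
Answer: 63

Derivation:
vaddr = 1023 = 0b1111111111
Split: l1_idx=3, l2_idx=7, offset=31
L1[3] = 0
L2[0][7] = 1
paddr = 1 * 32 + 31 = 63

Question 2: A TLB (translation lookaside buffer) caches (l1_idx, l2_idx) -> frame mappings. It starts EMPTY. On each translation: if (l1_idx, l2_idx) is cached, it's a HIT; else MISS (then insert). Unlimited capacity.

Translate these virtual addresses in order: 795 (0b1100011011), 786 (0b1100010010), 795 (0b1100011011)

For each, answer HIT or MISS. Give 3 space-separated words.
vaddr=795: (3,0) not in TLB -> MISS, insert
vaddr=786: (3,0) in TLB -> HIT
vaddr=795: (3,0) in TLB -> HIT

Answer: MISS HIT HIT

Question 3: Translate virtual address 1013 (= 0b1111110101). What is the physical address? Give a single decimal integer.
vaddr = 1013 = 0b1111110101
Split: l1_idx=3, l2_idx=7, offset=21
L1[3] = 0
L2[0][7] = 1
paddr = 1 * 32 + 21 = 53

Answer: 53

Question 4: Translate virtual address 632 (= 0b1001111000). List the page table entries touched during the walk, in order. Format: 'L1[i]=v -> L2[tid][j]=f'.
vaddr = 632 = 0b1001111000
Split: l1_idx=2, l2_idx=3, offset=24

Answer: L1[2]=1 -> L2[1][3]=37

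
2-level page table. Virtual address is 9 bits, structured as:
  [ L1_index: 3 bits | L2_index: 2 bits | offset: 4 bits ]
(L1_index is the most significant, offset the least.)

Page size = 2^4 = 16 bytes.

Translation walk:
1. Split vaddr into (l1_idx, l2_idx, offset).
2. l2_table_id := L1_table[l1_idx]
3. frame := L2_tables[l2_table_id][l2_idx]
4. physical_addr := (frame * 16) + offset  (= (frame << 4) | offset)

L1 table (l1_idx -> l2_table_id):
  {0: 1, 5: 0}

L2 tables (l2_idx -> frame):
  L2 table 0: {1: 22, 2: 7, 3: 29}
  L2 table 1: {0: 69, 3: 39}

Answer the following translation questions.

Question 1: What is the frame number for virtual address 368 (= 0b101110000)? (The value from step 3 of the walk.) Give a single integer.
vaddr = 368: l1_idx=5, l2_idx=3
L1[5] = 0; L2[0][3] = 29

Answer: 29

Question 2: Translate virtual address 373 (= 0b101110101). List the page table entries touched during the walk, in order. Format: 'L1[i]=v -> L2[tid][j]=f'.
Answer: L1[5]=0 -> L2[0][3]=29

Derivation:
vaddr = 373 = 0b101110101
Split: l1_idx=5, l2_idx=3, offset=5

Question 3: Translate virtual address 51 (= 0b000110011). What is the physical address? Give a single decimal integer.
Answer: 627

Derivation:
vaddr = 51 = 0b000110011
Split: l1_idx=0, l2_idx=3, offset=3
L1[0] = 1
L2[1][3] = 39
paddr = 39 * 16 + 3 = 627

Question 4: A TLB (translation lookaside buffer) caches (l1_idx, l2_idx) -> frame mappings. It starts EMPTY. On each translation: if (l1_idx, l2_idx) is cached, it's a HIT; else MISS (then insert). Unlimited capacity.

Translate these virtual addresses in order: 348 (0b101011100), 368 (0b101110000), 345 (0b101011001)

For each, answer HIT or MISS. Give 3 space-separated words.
Answer: MISS MISS HIT

Derivation:
vaddr=348: (5,1) not in TLB -> MISS, insert
vaddr=368: (5,3) not in TLB -> MISS, insert
vaddr=345: (5,1) in TLB -> HIT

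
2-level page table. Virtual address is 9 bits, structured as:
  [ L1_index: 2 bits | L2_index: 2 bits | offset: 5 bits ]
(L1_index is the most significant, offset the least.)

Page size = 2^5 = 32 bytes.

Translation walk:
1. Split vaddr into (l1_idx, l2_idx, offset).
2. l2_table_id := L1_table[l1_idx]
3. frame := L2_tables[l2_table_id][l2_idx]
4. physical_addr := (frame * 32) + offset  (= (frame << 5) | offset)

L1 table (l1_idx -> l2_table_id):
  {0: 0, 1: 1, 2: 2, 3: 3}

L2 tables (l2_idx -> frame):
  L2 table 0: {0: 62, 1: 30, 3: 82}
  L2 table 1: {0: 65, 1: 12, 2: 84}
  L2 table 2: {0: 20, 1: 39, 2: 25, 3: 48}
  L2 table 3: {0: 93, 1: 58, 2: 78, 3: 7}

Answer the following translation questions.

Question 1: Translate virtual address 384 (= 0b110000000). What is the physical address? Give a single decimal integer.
Answer: 2976

Derivation:
vaddr = 384 = 0b110000000
Split: l1_idx=3, l2_idx=0, offset=0
L1[3] = 3
L2[3][0] = 93
paddr = 93 * 32 + 0 = 2976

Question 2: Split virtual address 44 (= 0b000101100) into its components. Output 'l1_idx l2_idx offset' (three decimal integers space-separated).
vaddr = 44 = 0b000101100
  top 2 bits -> l1_idx = 0
  next 2 bits -> l2_idx = 1
  bottom 5 bits -> offset = 12

Answer: 0 1 12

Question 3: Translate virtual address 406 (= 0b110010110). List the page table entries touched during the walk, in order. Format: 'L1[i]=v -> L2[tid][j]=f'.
Answer: L1[3]=3 -> L2[3][0]=93

Derivation:
vaddr = 406 = 0b110010110
Split: l1_idx=3, l2_idx=0, offset=22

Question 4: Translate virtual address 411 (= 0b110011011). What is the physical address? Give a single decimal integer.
vaddr = 411 = 0b110011011
Split: l1_idx=3, l2_idx=0, offset=27
L1[3] = 3
L2[3][0] = 93
paddr = 93 * 32 + 27 = 3003

Answer: 3003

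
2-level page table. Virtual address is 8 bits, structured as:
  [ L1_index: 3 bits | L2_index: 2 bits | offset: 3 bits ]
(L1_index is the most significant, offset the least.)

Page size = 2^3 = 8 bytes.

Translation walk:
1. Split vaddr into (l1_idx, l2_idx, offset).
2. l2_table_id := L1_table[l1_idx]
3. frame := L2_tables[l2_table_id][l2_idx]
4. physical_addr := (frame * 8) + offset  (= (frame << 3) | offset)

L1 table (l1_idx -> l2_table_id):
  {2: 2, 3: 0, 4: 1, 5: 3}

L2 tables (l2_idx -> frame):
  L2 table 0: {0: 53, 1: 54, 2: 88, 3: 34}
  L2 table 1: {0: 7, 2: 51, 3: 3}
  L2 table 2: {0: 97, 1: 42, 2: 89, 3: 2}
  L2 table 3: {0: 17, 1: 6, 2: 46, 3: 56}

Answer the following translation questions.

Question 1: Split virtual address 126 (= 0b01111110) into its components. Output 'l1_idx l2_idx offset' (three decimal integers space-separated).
Answer: 3 3 6

Derivation:
vaddr = 126 = 0b01111110
  top 3 bits -> l1_idx = 3
  next 2 bits -> l2_idx = 3
  bottom 3 bits -> offset = 6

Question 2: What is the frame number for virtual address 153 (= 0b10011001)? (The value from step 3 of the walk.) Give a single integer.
Answer: 3

Derivation:
vaddr = 153: l1_idx=4, l2_idx=3
L1[4] = 1; L2[1][3] = 3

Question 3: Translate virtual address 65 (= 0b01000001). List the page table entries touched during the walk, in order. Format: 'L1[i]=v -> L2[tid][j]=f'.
Answer: L1[2]=2 -> L2[2][0]=97

Derivation:
vaddr = 65 = 0b01000001
Split: l1_idx=2, l2_idx=0, offset=1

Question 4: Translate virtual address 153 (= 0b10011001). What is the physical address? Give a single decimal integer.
Answer: 25

Derivation:
vaddr = 153 = 0b10011001
Split: l1_idx=4, l2_idx=3, offset=1
L1[4] = 1
L2[1][3] = 3
paddr = 3 * 8 + 1 = 25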